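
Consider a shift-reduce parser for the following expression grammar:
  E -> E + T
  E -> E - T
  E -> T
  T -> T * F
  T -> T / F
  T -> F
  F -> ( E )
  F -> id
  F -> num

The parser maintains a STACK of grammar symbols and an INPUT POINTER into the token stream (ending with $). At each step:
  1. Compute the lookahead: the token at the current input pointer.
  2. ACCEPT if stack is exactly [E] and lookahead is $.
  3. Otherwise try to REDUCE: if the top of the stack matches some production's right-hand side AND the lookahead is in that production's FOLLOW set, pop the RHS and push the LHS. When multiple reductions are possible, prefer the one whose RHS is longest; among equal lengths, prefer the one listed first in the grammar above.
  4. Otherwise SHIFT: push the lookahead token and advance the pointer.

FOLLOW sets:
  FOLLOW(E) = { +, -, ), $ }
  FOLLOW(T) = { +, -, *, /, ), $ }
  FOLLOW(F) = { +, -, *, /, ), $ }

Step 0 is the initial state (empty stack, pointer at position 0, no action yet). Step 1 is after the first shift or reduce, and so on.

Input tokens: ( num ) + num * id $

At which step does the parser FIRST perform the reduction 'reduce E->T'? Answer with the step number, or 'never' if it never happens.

Answer: 5

Derivation:
Step 1: shift (. Stack=[(] ptr=1 lookahead=num remaining=[num ) + num * id $]
Step 2: shift num. Stack=[( num] ptr=2 lookahead=) remaining=[) + num * id $]
Step 3: reduce F->num. Stack=[( F] ptr=2 lookahead=) remaining=[) + num * id $]
Step 4: reduce T->F. Stack=[( T] ptr=2 lookahead=) remaining=[) + num * id $]
Step 5: reduce E->T. Stack=[( E] ptr=2 lookahead=) remaining=[) + num * id $]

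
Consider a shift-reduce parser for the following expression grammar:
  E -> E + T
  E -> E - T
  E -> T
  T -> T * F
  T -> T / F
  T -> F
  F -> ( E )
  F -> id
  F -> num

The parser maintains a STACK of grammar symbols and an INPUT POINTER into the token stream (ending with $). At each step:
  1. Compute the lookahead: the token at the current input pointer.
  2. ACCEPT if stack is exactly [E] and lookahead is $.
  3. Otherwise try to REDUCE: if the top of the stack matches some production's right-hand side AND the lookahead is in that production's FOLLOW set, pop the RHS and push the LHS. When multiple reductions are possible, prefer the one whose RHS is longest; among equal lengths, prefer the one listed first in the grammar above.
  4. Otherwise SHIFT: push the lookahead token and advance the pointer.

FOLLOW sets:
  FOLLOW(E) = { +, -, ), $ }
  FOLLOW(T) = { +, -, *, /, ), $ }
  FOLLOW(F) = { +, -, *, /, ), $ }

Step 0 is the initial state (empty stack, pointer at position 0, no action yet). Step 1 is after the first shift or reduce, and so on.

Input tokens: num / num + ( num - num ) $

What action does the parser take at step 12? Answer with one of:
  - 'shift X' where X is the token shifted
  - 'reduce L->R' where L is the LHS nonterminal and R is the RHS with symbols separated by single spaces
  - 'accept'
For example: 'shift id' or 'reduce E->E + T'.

Answer: reduce F->num

Derivation:
Step 1: shift num. Stack=[num] ptr=1 lookahead=/ remaining=[/ num + ( num - num ) $]
Step 2: reduce F->num. Stack=[F] ptr=1 lookahead=/ remaining=[/ num + ( num - num ) $]
Step 3: reduce T->F. Stack=[T] ptr=1 lookahead=/ remaining=[/ num + ( num - num ) $]
Step 4: shift /. Stack=[T /] ptr=2 lookahead=num remaining=[num + ( num - num ) $]
Step 5: shift num. Stack=[T / num] ptr=3 lookahead=+ remaining=[+ ( num - num ) $]
Step 6: reduce F->num. Stack=[T / F] ptr=3 lookahead=+ remaining=[+ ( num - num ) $]
Step 7: reduce T->T / F. Stack=[T] ptr=3 lookahead=+ remaining=[+ ( num - num ) $]
Step 8: reduce E->T. Stack=[E] ptr=3 lookahead=+ remaining=[+ ( num - num ) $]
Step 9: shift +. Stack=[E +] ptr=4 lookahead=( remaining=[( num - num ) $]
Step 10: shift (. Stack=[E + (] ptr=5 lookahead=num remaining=[num - num ) $]
Step 11: shift num. Stack=[E + ( num] ptr=6 lookahead=- remaining=[- num ) $]
Step 12: reduce F->num. Stack=[E + ( F] ptr=6 lookahead=- remaining=[- num ) $]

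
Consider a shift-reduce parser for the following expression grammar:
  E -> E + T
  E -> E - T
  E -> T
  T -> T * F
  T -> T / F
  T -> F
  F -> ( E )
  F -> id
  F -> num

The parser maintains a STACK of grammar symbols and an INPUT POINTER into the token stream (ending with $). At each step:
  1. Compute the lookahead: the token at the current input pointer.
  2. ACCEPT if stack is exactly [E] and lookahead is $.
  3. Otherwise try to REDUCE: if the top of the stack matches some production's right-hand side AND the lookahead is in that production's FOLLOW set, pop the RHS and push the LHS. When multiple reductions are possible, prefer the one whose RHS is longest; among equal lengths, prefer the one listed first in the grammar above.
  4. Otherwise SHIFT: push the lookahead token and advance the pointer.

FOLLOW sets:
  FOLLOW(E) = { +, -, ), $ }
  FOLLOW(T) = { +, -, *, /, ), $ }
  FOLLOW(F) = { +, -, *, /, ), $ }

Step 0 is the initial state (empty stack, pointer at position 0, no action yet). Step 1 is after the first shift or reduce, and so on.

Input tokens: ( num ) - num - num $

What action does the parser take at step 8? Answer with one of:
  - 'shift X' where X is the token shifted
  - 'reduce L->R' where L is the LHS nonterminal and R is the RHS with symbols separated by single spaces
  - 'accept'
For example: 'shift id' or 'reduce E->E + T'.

Step 1: shift (. Stack=[(] ptr=1 lookahead=num remaining=[num ) - num - num $]
Step 2: shift num. Stack=[( num] ptr=2 lookahead=) remaining=[) - num - num $]
Step 3: reduce F->num. Stack=[( F] ptr=2 lookahead=) remaining=[) - num - num $]
Step 4: reduce T->F. Stack=[( T] ptr=2 lookahead=) remaining=[) - num - num $]
Step 5: reduce E->T. Stack=[( E] ptr=2 lookahead=) remaining=[) - num - num $]
Step 6: shift ). Stack=[( E )] ptr=3 lookahead=- remaining=[- num - num $]
Step 7: reduce F->( E ). Stack=[F] ptr=3 lookahead=- remaining=[- num - num $]
Step 8: reduce T->F. Stack=[T] ptr=3 lookahead=- remaining=[- num - num $]

Answer: reduce T->F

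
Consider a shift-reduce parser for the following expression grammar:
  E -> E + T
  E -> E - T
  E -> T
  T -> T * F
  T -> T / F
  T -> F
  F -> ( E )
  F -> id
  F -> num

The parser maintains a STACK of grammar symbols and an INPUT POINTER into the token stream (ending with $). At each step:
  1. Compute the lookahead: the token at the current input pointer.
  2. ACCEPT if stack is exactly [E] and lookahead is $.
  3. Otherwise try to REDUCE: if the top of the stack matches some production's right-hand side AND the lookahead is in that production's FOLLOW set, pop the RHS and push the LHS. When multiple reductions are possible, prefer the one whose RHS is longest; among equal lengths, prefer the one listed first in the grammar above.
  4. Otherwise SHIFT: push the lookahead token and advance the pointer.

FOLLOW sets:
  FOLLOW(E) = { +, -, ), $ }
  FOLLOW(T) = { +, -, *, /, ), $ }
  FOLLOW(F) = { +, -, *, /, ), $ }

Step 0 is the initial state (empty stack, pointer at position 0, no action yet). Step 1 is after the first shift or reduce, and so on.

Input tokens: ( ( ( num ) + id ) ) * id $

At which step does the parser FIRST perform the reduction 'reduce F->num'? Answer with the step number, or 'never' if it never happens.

Step 1: shift (. Stack=[(] ptr=1 lookahead=( remaining=[( ( num ) + id ) ) * id $]
Step 2: shift (. Stack=[( (] ptr=2 lookahead=( remaining=[( num ) + id ) ) * id $]
Step 3: shift (. Stack=[( ( (] ptr=3 lookahead=num remaining=[num ) + id ) ) * id $]
Step 4: shift num. Stack=[( ( ( num] ptr=4 lookahead=) remaining=[) + id ) ) * id $]
Step 5: reduce F->num. Stack=[( ( ( F] ptr=4 lookahead=) remaining=[) + id ) ) * id $]

Answer: 5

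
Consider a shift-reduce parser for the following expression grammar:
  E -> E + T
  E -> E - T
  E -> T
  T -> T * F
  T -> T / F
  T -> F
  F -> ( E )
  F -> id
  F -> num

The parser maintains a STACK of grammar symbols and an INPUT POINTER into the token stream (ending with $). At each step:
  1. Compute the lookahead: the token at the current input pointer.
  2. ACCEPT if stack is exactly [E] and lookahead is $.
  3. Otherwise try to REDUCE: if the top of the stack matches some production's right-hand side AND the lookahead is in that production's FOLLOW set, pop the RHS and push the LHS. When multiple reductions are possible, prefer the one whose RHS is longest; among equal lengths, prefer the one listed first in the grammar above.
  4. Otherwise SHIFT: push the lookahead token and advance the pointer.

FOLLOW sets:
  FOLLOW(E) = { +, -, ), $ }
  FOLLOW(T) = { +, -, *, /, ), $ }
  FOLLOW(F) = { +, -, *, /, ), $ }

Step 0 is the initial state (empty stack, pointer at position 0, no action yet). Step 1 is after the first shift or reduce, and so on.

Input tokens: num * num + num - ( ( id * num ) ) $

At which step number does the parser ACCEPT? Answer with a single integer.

Step 1: shift num. Stack=[num] ptr=1 lookahead=* remaining=[* num + num - ( ( id * num ) ) $]
Step 2: reduce F->num. Stack=[F] ptr=1 lookahead=* remaining=[* num + num - ( ( id * num ) ) $]
Step 3: reduce T->F. Stack=[T] ptr=1 lookahead=* remaining=[* num + num - ( ( id * num ) ) $]
Step 4: shift *. Stack=[T *] ptr=2 lookahead=num remaining=[num + num - ( ( id * num ) ) $]
Step 5: shift num. Stack=[T * num] ptr=3 lookahead=+ remaining=[+ num - ( ( id * num ) ) $]
Step 6: reduce F->num. Stack=[T * F] ptr=3 lookahead=+ remaining=[+ num - ( ( id * num ) ) $]
Step 7: reduce T->T * F. Stack=[T] ptr=3 lookahead=+ remaining=[+ num - ( ( id * num ) ) $]
Step 8: reduce E->T. Stack=[E] ptr=3 lookahead=+ remaining=[+ num - ( ( id * num ) ) $]
Step 9: shift +. Stack=[E +] ptr=4 lookahead=num remaining=[num - ( ( id * num ) ) $]
Step 10: shift num. Stack=[E + num] ptr=5 lookahead=- remaining=[- ( ( id * num ) ) $]
Step 11: reduce F->num. Stack=[E + F] ptr=5 lookahead=- remaining=[- ( ( id * num ) ) $]
Step 12: reduce T->F. Stack=[E + T] ptr=5 lookahead=- remaining=[- ( ( id * num ) ) $]
Step 13: reduce E->E + T. Stack=[E] ptr=5 lookahead=- remaining=[- ( ( id * num ) ) $]
Step 14: shift -. Stack=[E -] ptr=6 lookahead=( remaining=[( ( id * num ) ) $]
Step 15: shift (. Stack=[E - (] ptr=7 lookahead=( remaining=[( id * num ) ) $]
Step 16: shift (. Stack=[E - ( (] ptr=8 lookahead=id remaining=[id * num ) ) $]
Step 17: shift id. Stack=[E - ( ( id] ptr=9 lookahead=* remaining=[* num ) ) $]
Step 18: reduce F->id. Stack=[E - ( ( F] ptr=9 lookahead=* remaining=[* num ) ) $]
Step 19: reduce T->F. Stack=[E - ( ( T] ptr=9 lookahead=* remaining=[* num ) ) $]
Step 20: shift *. Stack=[E - ( ( T *] ptr=10 lookahead=num remaining=[num ) ) $]
Step 21: shift num. Stack=[E - ( ( T * num] ptr=11 lookahead=) remaining=[) ) $]
Step 22: reduce F->num. Stack=[E - ( ( T * F] ptr=11 lookahead=) remaining=[) ) $]
Step 23: reduce T->T * F. Stack=[E - ( ( T] ptr=11 lookahead=) remaining=[) ) $]
Step 24: reduce E->T. Stack=[E - ( ( E] ptr=11 lookahead=) remaining=[) ) $]
Step 25: shift ). Stack=[E - ( ( E )] ptr=12 lookahead=) remaining=[) $]
Step 26: reduce F->( E ). Stack=[E - ( F] ptr=12 lookahead=) remaining=[) $]
Step 27: reduce T->F. Stack=[E - ( T] ptr=12 lookahead=) remaining=[) $]
Step 28: reduce E->T. Stack=[E - ( E] ptr=12 lookahead=) remaining=[) $]
Step 29: shift ). Stack=[E - ( E )] ptr=13 lookahead=$ remaining=[$]
Step 30: reduce F->( E ). Stack=[E - F] ptr=13 lookahead=$ remaining=[$]
Step 31: reduce T->F. Stack=[E - T] ptr=13 lookahead=$ remaining=[$]
Step 32: reduce E->E - T. Stack=[E] ptr=13 lookahead=$ remaining=[$]
Step 33: accept. Stack=[E] ptr=13 lookahead=$ remaining=[$]

Answer: 33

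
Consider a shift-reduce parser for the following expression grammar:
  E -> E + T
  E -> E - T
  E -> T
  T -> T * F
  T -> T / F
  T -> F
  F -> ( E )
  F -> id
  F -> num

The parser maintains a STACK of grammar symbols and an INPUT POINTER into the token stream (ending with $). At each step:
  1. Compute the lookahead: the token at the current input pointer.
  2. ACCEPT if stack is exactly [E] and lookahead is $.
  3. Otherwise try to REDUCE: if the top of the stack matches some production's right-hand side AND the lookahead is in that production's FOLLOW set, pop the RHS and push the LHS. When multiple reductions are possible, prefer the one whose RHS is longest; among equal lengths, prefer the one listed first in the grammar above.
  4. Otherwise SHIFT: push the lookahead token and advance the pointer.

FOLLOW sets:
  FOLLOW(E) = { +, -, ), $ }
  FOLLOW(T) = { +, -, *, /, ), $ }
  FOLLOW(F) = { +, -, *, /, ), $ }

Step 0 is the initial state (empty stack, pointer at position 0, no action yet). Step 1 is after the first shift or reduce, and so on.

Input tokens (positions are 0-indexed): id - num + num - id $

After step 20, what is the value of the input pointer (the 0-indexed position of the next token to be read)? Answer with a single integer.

Step 1: shift id. Stack=[id] ptr=1 lookahead=- remaining=[- num + num - id $]
Step 2: reduce F->id. Stack=[F] ptr=1 lookahead=- remaining=[- num + num - id $]
Step 3: reduce T->F. Stack=[T] ptr=1 lookahead=- remaining=[- num + num - id $]
Step 4: reduce E->T. Stack=[E] ptr=1 lookahead=- remaining=[- num + num - id $]
Step 5: shift -. Stack=[E -] ptr=2 lookahead=num remaining=[num + num - id $]
Step 6: shift num. Stack=[E - num] ptr=3 lookahead=+ remaining=[+ num - id $]
Step 7: reduce F->num. Stack=[E - F] ptr=3 lookahead=+ remaining=[+ num - id $]
Step 8: reduce T->F. Stack=[E - T] ptr=3 lookahead=+ remaining=[+ num - id $]
Step 9: reduce E->E - T. Stack=[E] ptr=3 lookahead=+ remaining=[+ num - id $]
Step 10: shift +. Stack=[E +] ptr=4 lookahead=num remaining=[num - id $]
Step 11: shift num. Stack=[E + num] ptr=5 lookahead=- remaining=[- id $]
Step 12: reduce F->num. Stack=[E + F] ptr=5 lookahead=- remaining=[- id $]
Step 13: reduce T->F. Stack=[E + T] ptr=5 lookahead=- remaining=[- id $]
Step 14: reduce E->E + T. Stack=[E] ptr=5 lookahead=- remaining=[- id $]
Step 15: shift -. Stack=[E -] ptr=6 lookahead=id remaining=[id $]
Step 16: shift id. Stack=[E - id] ptr=7 lookahead=$ remaining=[$]
Step 17: reduce F->id. Stack=[E - F] ptr=7 lookahead=$ remaining=[$]
Step 18: reduce T->F. Stack=[E - T] ptr=7 lookahead=$ remaining=[$]
Step 19: reduce E->E - T. Stack=[E] ptr=7 lookahead=$ remaining=[$]
Step 20: accept. Stack=[E] ptr=7 lookahead=$ remaining=[$]

Answer: 7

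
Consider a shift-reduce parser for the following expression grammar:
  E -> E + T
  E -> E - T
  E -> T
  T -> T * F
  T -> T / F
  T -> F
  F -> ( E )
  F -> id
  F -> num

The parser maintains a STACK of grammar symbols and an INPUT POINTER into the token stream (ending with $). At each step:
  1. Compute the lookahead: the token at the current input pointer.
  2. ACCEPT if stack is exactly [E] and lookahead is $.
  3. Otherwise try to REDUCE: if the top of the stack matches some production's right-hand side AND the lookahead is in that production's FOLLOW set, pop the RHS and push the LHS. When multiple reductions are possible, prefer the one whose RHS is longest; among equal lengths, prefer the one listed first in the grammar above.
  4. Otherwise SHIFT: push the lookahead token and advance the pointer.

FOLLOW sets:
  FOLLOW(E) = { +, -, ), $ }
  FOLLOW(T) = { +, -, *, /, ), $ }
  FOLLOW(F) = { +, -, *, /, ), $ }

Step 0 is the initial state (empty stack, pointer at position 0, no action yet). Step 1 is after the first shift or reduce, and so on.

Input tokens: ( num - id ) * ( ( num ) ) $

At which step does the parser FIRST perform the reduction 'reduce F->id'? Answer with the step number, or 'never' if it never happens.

Step 1: shift (. Stack=[(] ptr=1 lookahead=num remaining=[num - id ) * ( ( num ) ) $]
Step 2: shift num. Stack=[( num] ptr=2 lookahead=- remaining=[- id ) * ( ( num ) ) $]
Step 3: reduce F->num. Stack=[( F] ptr=2 lookahead=- remaining=[- id ) * ( ( num ) ) $]
Step 4: reduce T->F. Stack=[( T] ptr=2 lookahead=- remaining=[- id ) * ( ( num ) ) $]
Step 5: reduce E->T. Stack=[( E] ptr=2 lookahead=- remaining=[- id ) * ( ( num ) ) $]
Step 6: shift -. Stack=[( E -] ptr=3 lookahead=id remaining=[id ) * ( ( num ) ) $]
Step 7: shift id. Stack=[( E - id] ptr=4 lookahead=) remaining=[) * ( ( num ) ) $]
Step 8: reduce F->id. Stack=[( E - F] ptr=4 lookahead=) remaining=[) * ( ( num ) ) $]

Answer: 8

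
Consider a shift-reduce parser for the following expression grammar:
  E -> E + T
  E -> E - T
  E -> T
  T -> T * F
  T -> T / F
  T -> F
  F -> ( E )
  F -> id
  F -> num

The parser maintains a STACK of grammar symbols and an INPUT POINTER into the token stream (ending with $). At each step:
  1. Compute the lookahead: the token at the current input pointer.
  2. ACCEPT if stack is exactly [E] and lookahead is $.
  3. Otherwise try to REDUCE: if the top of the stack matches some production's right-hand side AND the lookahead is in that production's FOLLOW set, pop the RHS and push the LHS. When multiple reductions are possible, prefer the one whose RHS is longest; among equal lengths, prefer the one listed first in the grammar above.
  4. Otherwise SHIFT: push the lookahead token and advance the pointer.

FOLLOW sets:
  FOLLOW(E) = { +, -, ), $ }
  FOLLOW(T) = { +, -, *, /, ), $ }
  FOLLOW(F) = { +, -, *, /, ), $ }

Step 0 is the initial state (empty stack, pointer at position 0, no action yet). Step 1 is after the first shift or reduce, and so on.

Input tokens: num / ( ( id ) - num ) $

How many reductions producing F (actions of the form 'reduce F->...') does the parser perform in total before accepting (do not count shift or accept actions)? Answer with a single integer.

Answer: 5

Derivation:
Step 1: shift num. Stack=[num] ptr=1 lookahead=/ remaining=[/ ( ( id ) - num ) $]
Step 2: reduce F->num. Stack=[F] ptr=1 lookahead=/ remaining=[/ ( ( id ) - num ) $]
Step 3: reduce T->F. Stack=[T] ptr=1 lookahead=/ remaining=[/ ( ( id ) - num ) $]
Step 4: shift /. Stack=[T /] ptr=2 lookahead=( remaining=[( ( id ) - num ) $]
Step 5: shift (. Stack=[T / (] ptr=3 lookahead=( remaining=[( id ) - num ) $]
Step 6: shift (. Stack=[T / ( (] ptr=4 lookahead=id remaining=[id ) - num ) $]
Step 7: shift id. Stack=[T / ( ( id] ptr=5 lookahead=) remaining=[) - num ) $]
Step 8: reduce F->id. Stack=[T / ( ( F] ptr=5 lookahead=) remaining=[) - num ) $]
Step 9: reduce T->F. Stack=[T / ( ( T] ptr=5 lookahead=) remaining=[) - num ) $]
Step 10: reduce E->T. Stack=[T / ( ( E] ptr=5 lookahead=) remaining=[) - num ) $]
Step 11: shift ). Stack=[T / ( ( E )] ptr=6 lookahead=- remaining=[- num ) $]
Step 12: reduce F->( E ). Stack=[T / ( F] ptr=6 lookahead=- remaining=[- num ) $]
Step 13: reduce T->F. Stack=[T / ( T] ptr=6 lookahead=- remaining=[- num ) $]
Step 14: reduce E->T. Stack=[T / ( E] ptr=6 lookahead=- remaining=[- num ) $]
Step 15: shift -. Stack=[T / ( E -] ptr=7 lookahead=num remaining=[num ) $]
Step 16: shift num. Stack=[T / ( E - num] ptr=8 lookahead=) remaining=[) $]
Step 17: reduce F->num. Stack=[T / ( E - F] ptr=8 lookahead=) remaining=[) $]
Step 18: reduce T->F. Stack=[T / ( E - T] ptr=8 lookahead=) remaining=[) $]
Step 19: reduce E->E - T. Stack=[T / ( E] ptr=8 lookahead=) remaining=[) $]
Step 20: shift ). Stack=[T / ( E )] ptr=9 lookahead=$ remaining=[$]
Step 21: reduce F->( E ). Stack=[T / F] ptr=9 lookahead=$ remaining=[$]
Step 22: reduce T->T / F. Stack=[T] ptr=9 lookahead=$ remaining=[$]
Step 23: reduce E->T. Stack=[E] ptr=9 lookahead=$ remaining=[$]
Step 24: accept. Stack=[E] ptr=9 lookahead=$ remaining=[$]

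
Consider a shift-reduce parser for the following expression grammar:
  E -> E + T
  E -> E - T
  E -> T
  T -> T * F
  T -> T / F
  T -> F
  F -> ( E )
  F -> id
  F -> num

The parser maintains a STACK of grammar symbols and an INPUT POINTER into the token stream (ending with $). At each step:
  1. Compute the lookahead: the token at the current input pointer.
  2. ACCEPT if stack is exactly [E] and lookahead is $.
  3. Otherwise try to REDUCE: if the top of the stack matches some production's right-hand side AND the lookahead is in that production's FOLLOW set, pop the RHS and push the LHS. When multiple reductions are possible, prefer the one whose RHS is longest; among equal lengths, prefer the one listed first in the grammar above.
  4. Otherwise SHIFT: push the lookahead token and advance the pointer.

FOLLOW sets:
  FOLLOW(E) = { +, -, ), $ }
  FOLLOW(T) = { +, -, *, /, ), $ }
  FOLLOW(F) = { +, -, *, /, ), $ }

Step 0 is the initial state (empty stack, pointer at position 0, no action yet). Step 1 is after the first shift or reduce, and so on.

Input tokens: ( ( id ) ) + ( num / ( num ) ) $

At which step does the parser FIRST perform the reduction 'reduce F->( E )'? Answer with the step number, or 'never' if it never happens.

Answer: 8

Derivation:
Step 1: shift (. Stack=[(] ptr=1 lookahead=( remaining=[( id ) ) + ( num / ( num ) ) $]
Step 2: shift (. Stack=[( (] ptr=2 lookahead=id remaining=[id ) ) + ( num / ( num ) ) $]
Step 3: shift id. Stack=[( ( id] ptr=3 lookahead=) remaining=[) ) + ( num / ( num ) ) $]
Step 4: reduce F->id. Stack=[( ( F] ptr=3 lookahead=) remaining=[) ) + ( num / ( num ) ) $]
Step 5: reduce T->F. Stack=[( ( T] ptr=3 lookahead=) remaining=[) ) + ( num / ( num ) ) $]
Step 6: reduce E->T. Stack=[( ( E] ptr=3 lookahead=) remaining=[) ) + ( num / ( num ) ) $]
Step 7: shift ). Stack=[( ( E )] ptr=4 lookahead=) remaining=[) + ( num / ( num ) ) $]
Step 8: reduce F->( E ). Stack=[( F] ptr=4 lookahead=) remaining=[) + ( num / ( num ) ) $]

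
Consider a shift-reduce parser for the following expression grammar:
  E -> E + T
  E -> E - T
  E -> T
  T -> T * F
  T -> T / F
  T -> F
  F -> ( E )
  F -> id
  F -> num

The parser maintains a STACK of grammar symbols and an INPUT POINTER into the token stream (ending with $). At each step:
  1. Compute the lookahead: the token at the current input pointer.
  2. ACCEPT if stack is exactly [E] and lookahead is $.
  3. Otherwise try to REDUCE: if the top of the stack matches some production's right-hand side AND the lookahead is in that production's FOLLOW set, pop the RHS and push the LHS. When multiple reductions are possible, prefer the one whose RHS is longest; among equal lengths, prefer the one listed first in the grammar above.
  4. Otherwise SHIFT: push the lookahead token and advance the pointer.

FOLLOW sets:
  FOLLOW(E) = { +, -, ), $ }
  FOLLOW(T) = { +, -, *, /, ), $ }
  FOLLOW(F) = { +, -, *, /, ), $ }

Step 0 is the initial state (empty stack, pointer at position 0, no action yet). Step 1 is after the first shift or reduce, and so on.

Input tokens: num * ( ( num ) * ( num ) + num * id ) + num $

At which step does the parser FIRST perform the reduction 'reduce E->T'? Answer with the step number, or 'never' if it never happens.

Step 1: shift num. Stack=[num] ptr=1 lookahead=* remaining=[* ( ( num ) * ( num ) + num * id ) + num $]
Step 2: reduce F->num. Stack=[F] ptr=1 lookahead=* remaining=[* ( ( num ) * ( num ) + num * id ) + num $]
Step 3: reduce T->F. Stack=[T] ptr=1 lookahead=* remaining=[* ( ( num ) * ( num ) + num * id ) + num $]
Step 4: shift *. Stack=[T *] ptr=2 lookahead=( remaining=[( ( num ) * ( num ) + num * id ) + num $]
Step 5: shift (. Stack=[T * (] ptr=3 lookahead=( remaining=[( num ) * ( num ) + num * id ) + num $]
Step 6: shift (. Stack=[T * ( (] ptr=4 lookahead=num remaining=[num ) * ( num ) + num * id ) + num $]
Step 7: shift num. Stack=[T * ( ( num] ptr=5 lookahead=) remaining=[) * ( num ) + num * id ) + num $]
Step 8: reduce F->num. Stack=[T * ( ( F] ptr=5 lookahead=) remaining=[) * ( num ) + num * id ) + num $]
Step 9: reduce T->F. Stack=[T * ( ( T] ptr=5 lookahead=) remaining=[) * ( num ) + num * id ) + num $]
Step 10: reduce E->T. Stack=[T * ( ( E] ptr=5 lookahead=) remaining=[) * ( num ) + num * id ) + num $]

Answer: 10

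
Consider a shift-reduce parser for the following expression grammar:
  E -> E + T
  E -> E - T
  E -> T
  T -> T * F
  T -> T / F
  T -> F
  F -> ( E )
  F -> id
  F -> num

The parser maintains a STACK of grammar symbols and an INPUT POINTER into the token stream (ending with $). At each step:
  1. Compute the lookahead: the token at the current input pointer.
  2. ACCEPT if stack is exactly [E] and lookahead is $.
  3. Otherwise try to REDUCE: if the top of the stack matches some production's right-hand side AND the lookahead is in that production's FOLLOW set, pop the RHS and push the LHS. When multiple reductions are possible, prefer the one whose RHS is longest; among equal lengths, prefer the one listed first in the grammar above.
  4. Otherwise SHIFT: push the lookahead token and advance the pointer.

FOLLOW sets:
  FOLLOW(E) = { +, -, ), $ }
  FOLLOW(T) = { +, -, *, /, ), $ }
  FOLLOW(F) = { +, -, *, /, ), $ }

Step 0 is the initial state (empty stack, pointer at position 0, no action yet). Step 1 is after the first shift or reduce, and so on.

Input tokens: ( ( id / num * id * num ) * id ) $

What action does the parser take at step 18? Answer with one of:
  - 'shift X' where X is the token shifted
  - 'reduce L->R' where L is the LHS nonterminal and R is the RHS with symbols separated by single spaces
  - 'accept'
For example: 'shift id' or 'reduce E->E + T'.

Answer: reduce E->T

Derivation:
Step 1: shift (. Stack=[(] ptr=1 lookahead=( remaining=[( id / num * id * num ) * id ) $]
Step 2: shift (. Stack=[( (] ptr=2 lookahead=id remaining=[id / num * id * num ) * id ) $]
Step 3: shift id. Stack=[( ( id] ptr=3 lookahead=/ remaining=[/ num * id * num ) * id ) $]
Step 4: reduce F->id. Stack=[( ( F] ptr=3 lookahead=/ remaining=[/ num * id * num ) * id ) $]
Step 5: reduce T->F. Stack=[( ( T] ptr=3 lookahead=/ remaining=[/ num * id * num ) * id ) $]
Step 6: shift /. Stack=[( ( T /] ptr=4 lookahead=num remaining=[num * id * num ) * id ) $]
Step 7: shift num. Stack=[( ( T / num] ptr=5 lookahead=* remaining=[* id * num ) * id ) $]
Step 8: reduce F->num. Stack=[( ( T / F] ptr=5 lookahead=* remaining=[* id * num ) * id ) $]
Step 9: reduce T->T / F. Stack=[( ( T] ptr=5 lookahead=* remaining=[* id * num ) * id ) $]
Step 10: shift *. Stack=[( ( T *] ptr=6 lookahead=id remaining=[id * num ) * id ) $]
Step 11: shift id. Stack=[( ( T * id] ptr=7 lookahead=* remaining=[* num ) * id ) $]
Step 12: reduce F->id. Stack=[( ( T * F] ptr=7 lookahead=* remaining=[* num ) * id ) $]
Step 13: reduce T->T * F. Stack=[( ( T] ptr=7 lookahead=* remaining=[* num ) * id ) $]
Step 14: shift *. Stack=[( ( T *] ptr=8 lookahead=num remaining=[num ) * id ) $]
Step 15: shift num. Stack=[( ( T * num] ptr=9 lookahead=) remaining=[) * id ) $]
Step 16: reduce F->num. Stack=[( ( T * F] ptr=9 lookahead=) remaining=[) * id ) $]
Step 17: reduce T->T * F. Stack=[( ( T] ptr=9 lookahead=) remaining=[) * id ) $]
Step 18: reduce E->T. Stack=[( ( E] ptr=9 lookahead=) remaining=[) * id ) $]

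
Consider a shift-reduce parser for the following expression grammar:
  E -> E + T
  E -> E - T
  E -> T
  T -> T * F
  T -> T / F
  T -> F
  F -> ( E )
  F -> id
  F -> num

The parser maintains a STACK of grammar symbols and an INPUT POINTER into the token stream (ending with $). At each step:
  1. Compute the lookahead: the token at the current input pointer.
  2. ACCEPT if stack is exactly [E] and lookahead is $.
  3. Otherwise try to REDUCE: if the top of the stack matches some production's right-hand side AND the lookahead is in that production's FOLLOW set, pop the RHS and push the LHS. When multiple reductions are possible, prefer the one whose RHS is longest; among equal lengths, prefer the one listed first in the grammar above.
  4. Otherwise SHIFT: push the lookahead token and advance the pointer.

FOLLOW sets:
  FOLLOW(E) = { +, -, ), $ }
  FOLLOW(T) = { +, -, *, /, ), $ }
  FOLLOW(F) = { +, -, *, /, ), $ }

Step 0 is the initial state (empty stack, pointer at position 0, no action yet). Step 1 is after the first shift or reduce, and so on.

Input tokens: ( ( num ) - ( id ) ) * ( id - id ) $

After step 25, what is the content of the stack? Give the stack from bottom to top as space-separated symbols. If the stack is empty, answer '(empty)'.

Step 1: shift (. Stack=[(] ptr=1 lookahead=( remaining=[( num ) - ( id ) ) * ( id - id ) $]
Step 2: shift (. Stack=[( (] ptr=2 lookahead=num remaining=[num ) - ( id ) ) * ( id - id ) $]
Step 3: shift num. Stack=[( ( num] ptr=3 lookahead=) remaining=[) - ( id ) ) * ( id - id ) $]
Step 4: reduce F->num. Stack=[( ( F] ptr=3 lookahead=) remaining=[) - ( id ) ) * ( id - id ) $]
Step 5: reduce T->F. Stack=[( ( T] ptr=3 lookahead=) remaining=[) - ( id ) ) * ( id - id ) $]
Step 6: reduce E->T. Stack=[( ( E] ptr=3 lookahead=) remaining=[) - ( id ) ) * ( id - id ) $]
Step 7: shift ). Stack=[( ( E )] ptr=4 lookahead=- remaining=[- ( id ) ) * ( id - id ) $]
Step 8: reduce F->( E ). Stack=[( F] ptr=4 lookahead=- remaining=[- ( id ) ) * ( id - id ) $]
Step 9: reduce T->F. Stack=[( T] ptr=4 lookahead=- remaining=[- ( id ) ) * ( id - id ) $]
Step 10: reduce E->T. Stack=[( E] ptr=4 lookahead=- remaining=[- ( id ) ) * ( id - id ) $]
Step 11: shift -. Stack=[( E -] ptr=5 lookahead=( remaining=[( id ) ) * ( id - id ) $]
Step 12: shift (. Stack=[( E - (] ptr=6 lookahead=id remaining=[id ) ) * ( id - id ) $]
Step 13: shift id. Stack=[( E - ( id] ptr=7 lookahead=) remaining=[) ) * ( id - id ) $]
Step 14: reduce F->id. Stack=[( E - ( F] ptr=7 lookahead=) remaining=[) ) * ( id - id ) $]
Step 15: reduce T->F. Stack=[( E - ( T] ptr=7 lookahead=) remaining=[) ) * ( id - id ) $]
Step 16: reduce E->T. Stack=[( E - ( E] ptr=7 lookahead=) remaining=[) ) * ( id - id ) $]
Step 17: shift ). Stack=[( E - ( E )] ptr=8 lookahead=) remaining=[) * ( id - id ) $]
Step 18: reduce F->( E ). Stack=[( E - F] ptr=8 lookahead=) remaining=[) * ( id - id ) $]
Step 19: reduce T->F. Stack=[( E - T] ptr=8 lookahead=) remaining=[) * ( id - id ) $]
Step 20: reduce E->E - T. Stack=[( E] ptr=8 lookahead=) remaining=[) * ( id - id ) $]
Step 21: shift ). Stack=[( E )] ptr=9 lookahead=* remaining=[* ( id - id ) $]
Step 22: reduce F->( E ). Stack=[F] ptr=9 lookahead=* remaining=[* ( id - id ) $]
Step 23: reduce T->F. Stack=[T] ptr=9 lookahead=* remaining=[* ( id - id ) $]
Step 24: shift *. Stack=[T *] ptr=10 lookahead=( remaining=[( id - id ) $]
Step 25: shift (. Stack=[T * (] ptr=11 lookahead=id remaining=[id - id ) $]

Answer: T * (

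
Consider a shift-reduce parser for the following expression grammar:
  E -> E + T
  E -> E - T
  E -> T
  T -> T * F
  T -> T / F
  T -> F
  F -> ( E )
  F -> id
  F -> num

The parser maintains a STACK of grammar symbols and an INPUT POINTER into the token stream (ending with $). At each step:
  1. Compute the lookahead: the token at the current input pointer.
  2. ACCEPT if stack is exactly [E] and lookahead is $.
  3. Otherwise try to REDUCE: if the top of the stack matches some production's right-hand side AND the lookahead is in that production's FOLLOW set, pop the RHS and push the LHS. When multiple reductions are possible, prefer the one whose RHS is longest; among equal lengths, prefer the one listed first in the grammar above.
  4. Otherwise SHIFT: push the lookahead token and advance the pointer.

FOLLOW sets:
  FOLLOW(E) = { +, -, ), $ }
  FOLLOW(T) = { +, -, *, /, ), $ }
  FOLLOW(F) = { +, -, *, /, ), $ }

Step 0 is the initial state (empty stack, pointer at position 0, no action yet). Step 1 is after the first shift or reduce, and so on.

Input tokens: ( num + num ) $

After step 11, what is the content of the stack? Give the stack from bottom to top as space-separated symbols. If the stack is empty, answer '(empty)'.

Answer: ( E )

Derivation:
Step 1: shift (. Stack=[(] ptr=1 lookahead=num remaining=[num + num ) $]
Step 2: shift num. Stack=[( num] ptr=2 lookahead=+ remaining=[+ num ) $]
Step 3: reduce F->num. Stack=[( F] ptr=2 lookahead=+ remaining=[+ num ) $]
Step 4: reduce T->F. Stack=[( T] ptr=2 lookahead=+ remaining=[+ num ) $]
Step 5: reduce E->T. Stack=[( E] ptr=2 lookahead=+ remaining=[+ num ) $]
Step 6: shift +. Stack=[( E +] ptr=3 lookahead=num remaining=[num ) $]
Step 7: shift num. Stack=[( E + num] ptr=4 lookahead=) remaining=[) $]
Step 8: reduce F->num. Stack=[( E + F] ptr=4 lookahead=) remaining=[) $]
Step 9: reduce T->F. Stack=[( E + T] ptr=4 lookahead=) remaining=[) $]
Step 10: reduce E->E + T. Stack=[( E] ptr=4 lookahead=) remaining=[) $]
Step 11: shift ). Stack=[( E )] ptr=5 lookahead=$ remaining=[$]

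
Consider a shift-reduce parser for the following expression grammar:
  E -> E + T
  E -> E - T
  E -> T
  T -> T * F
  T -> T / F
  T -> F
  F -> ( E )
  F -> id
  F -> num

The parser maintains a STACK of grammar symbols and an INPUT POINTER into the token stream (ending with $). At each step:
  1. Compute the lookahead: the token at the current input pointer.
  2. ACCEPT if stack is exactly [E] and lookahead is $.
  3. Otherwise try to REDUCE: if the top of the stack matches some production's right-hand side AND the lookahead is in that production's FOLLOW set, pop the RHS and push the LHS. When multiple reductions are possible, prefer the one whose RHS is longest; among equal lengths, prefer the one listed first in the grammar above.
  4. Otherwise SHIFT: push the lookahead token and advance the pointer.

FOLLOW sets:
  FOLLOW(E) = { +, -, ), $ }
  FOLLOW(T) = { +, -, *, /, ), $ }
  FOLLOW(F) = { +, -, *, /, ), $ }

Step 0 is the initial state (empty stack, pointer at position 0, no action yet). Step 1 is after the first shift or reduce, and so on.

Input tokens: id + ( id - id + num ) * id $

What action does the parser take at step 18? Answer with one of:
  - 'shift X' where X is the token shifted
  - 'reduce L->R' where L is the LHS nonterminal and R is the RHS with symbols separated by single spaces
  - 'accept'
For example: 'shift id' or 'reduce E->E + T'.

Answer: reduce F->num

Derivation:
Step 1: shift id. Stack=[id] ptr=1 lookahead=+ remaining=[+ ( id - id + num ) * id $]
Step 2: reduce F->id. Stack=[F] ptr=1 lookahead=+ remaining=[+ ( id - id + num ) * id $]
Step 3: reduce T->F. Stack=[T] ptr=1 lookahead=+ remaining=[+ ( id - id + num ) * id $]
Step 4: reduce E->T. Stack=[E] ptr=1 lookahead=+ remaining=[+ ( id - id + num ) * id $]
Step 5: shift +. Stack=[E +] ptr=2 lookahead=( remaining=[( id - id + num ) * id $]
Step 6: shift (. Stack=[E + (] ptr=3 lookahead=id remaining=[id - id + num ) * id $]
Step 7: shift id. Stack=[E + ( id] ptr=4 lookahead=- remaining=[- id + num ) * id $]
Step 8: reduce F->id. Stack=[E + ( F] ptr=4 lookahead=- remaining=[- id + num ) * id $]
Step 9: reduce T->F. Stack=[E + ( T] ptr=4 lookahead=- remaining=[- id + num ) * id $]
Step 10: reduce E->T. Stack=[E + ( E] ptr=4 lookahead=- remaining=[- id + num ) * id $]
Step 11: shift -. Stack=[E + ( E -] ptr=5 lookahead=id remaining=[id + num ) * id $]
Step 12: shift id. Stack=[E + ( E - id] ptr=6 lookahead=+ remaining=[+ num ) * id $]
Step 13: reduce F->id. Stack=[E + ( E - F] ptr=6 lookahead=+ remaining=[+ num ) * id $]
Step 14: reduce T->F. Stack=[E + ( E - T] ptr=6 lookahead=+ remaining=[+ num ) * id $]
Step 15: reduce E->E - T. Stack=[E + ( E] ptr=6 lookahead=+ remaining=[+ num ) * id $]
Step 16: shift +. Stack=[E + ( E +] ptr=7 lookahead=num remaining=[num ) * id $]
Step 17: shift num. Stack=[E + ( E + num] ptr=8 lookahead=) remaining=[) * id $]
Step 18: reduce F->num. Stack=[E + ( E + F] ptr=8 lookahead=) remaining=[) * id $]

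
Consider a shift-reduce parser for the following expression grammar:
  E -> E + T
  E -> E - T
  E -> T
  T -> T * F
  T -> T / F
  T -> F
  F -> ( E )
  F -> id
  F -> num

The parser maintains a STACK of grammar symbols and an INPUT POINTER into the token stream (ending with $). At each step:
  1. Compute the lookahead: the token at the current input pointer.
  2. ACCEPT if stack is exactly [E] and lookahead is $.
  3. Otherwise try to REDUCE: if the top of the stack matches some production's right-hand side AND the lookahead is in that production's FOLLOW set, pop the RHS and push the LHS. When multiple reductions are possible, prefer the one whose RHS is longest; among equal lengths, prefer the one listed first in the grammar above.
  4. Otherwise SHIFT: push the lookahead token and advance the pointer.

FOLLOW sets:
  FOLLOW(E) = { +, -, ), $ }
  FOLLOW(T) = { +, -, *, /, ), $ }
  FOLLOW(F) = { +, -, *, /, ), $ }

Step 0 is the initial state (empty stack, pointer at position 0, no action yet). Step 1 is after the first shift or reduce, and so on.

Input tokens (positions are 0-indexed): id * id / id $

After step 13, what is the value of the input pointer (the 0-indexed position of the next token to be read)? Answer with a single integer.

Answer: 5

Derivation:
Step 1: shift id. Stack=[id] ptr=1 lookahead=* remaining=[* id / id $]
Step 2: reduce F->id. Stack=[F] ptr=1 lookahead=* remaining=[* id / id $]
Step 3: reduce T->F. Stack=[T] ptr=1 lookahead=* remaining=[* id / id $]
Step 4: shift *. Stack=[T *] ptr=2 lookahead=id remaining=[id / id $]
Step 5: shift id. Stack=[T * id] ptr=3 lookahead=/ remaining=[/ id $]
Step 6: reduce F->id. Stack=[T * F] ptr=3 lookahead=/ remaining=[/ id $]
Step 7: reduce T->T * F. Stack=[T] ptr=3 lookahead=/ remaining=[/ id $]
Step 8: shift /. Stack=[T /] ptr=4 lookahead=id remaining=[id $]
Step 9: shift id. Stack=[T / id] ptr=5 lookahead=$ remaining=[$]
Step 10: reduce F->id. Stack=[T / F] ptr=5 lookahead=$ remaining=[$]
Step 11: reduce T->T / F. Stack=[T] ptr=5 lookahead=$ remaining=[$]
Step 12: reduce E->T. Stack=[E] ptr=5 lookahead=$ remaining=[$]
Step 13: accept. Stack=[E] ptr=5 lookahead=$ remaining=[$]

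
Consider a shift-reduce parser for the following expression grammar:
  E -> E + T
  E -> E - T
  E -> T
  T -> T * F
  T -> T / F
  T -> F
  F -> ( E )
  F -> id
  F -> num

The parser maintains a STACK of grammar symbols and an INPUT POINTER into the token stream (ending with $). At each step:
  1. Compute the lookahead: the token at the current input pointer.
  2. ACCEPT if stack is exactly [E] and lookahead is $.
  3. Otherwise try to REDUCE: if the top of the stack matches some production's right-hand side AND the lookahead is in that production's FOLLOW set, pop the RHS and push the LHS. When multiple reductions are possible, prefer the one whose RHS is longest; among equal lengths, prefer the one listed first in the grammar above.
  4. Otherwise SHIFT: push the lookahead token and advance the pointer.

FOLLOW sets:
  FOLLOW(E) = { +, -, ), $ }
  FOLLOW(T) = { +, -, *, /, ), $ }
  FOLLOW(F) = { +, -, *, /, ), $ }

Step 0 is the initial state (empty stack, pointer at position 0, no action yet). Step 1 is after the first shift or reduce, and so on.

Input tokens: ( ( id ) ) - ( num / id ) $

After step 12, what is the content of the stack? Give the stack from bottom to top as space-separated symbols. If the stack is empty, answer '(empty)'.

Step 1: shift (. Stack=[(] ptr=1 lookahead=( remaining=[( id ) ) - ( num / id ) $]
Step 2: shift (. Stack=[( (] ptr=2 lookahead=id remaining=[id ) ) - ( num / id ) $]
Step 3: shift id. Stack=[( ( id] ptr=3 lookahead=) remaining=[) ) - ( num / id ) $]
Step 4: reduce F->id. Stack=[( ( F] ptr=3 lookahead=) remaining=[) ) - ( num / id ) $]
Step 5: reduce T->F. Stack=[( ( T] ptr=3 lookahead=) remaining=[) ) - ( num / id ) $]
Step 6: reduce E->T. Stack=[( ( E] ptr=3 lookahead=) remaining=[) ) - ( num / id ) $]
Step 7: shift ). Stack=[( ( E )] ptr=4 lookahead=) remaining=[) - ( num / id ) $]
Step 8: reduce F->( E ). Stack=[( F] ptr=4 lookahead=) remaining=[) - ( num / id ) $]
Step 9: reduce T->F. Stack=[( T] ptr=4 lookahead=) remaining=[) - ( num / id ) $]
Step 10: reduce E->T. Stack=[( E] ptr=4 lookahead=) remaining=[) - ( num / id ) $]
Step 11: shift ). Stack=[( E )] ptr=5 lookahead=- remaining=[- ( num / id ) $]
Step 12: reduce F->( E ). Stack=[F] ptr=5 lookahead=- remaining=[- ( num / id ) $]

Answer: F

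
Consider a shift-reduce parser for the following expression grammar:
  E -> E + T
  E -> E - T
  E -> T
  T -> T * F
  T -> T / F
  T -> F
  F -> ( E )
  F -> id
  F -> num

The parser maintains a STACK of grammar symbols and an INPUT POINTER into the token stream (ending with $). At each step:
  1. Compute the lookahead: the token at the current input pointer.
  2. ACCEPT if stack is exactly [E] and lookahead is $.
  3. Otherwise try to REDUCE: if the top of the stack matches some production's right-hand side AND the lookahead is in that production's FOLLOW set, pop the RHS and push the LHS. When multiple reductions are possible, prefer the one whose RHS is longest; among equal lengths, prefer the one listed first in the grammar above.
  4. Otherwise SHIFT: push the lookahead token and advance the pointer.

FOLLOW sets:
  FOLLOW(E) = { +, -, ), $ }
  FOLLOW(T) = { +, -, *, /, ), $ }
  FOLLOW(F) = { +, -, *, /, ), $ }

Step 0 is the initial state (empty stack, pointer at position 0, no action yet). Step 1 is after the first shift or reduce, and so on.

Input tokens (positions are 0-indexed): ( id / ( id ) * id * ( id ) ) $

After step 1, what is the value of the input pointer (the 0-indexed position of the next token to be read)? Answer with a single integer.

Answer: 1

Derivation:
Step 1: shift (. Stack=[(] ptr=1 lookahead=id remaining=[id / ( id ) * id * ( id ) ) $]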